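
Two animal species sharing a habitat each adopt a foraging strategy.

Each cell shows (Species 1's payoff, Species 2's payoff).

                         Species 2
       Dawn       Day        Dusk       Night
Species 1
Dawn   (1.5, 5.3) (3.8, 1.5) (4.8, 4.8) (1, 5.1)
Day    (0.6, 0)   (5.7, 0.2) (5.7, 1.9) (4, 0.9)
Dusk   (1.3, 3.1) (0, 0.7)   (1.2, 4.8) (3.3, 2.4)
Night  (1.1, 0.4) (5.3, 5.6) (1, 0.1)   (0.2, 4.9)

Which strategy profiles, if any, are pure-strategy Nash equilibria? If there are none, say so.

The pure Nash equilibria are (Dawn, Dawn); (Day, Dusk).

For each strategy profile, look for a profitable unilateral deviation.
(Dawn, Dawn): Species 1 gets 1.5, best alternative 1.3; Species 2 gets 5.3, best alternative 5.1. No profitable deviation — NE.
(Dawn, Day): Species 1 can switch to Day (3.8 → 5.7). Not NE.
(Dawn, Dusk): Species 1 can switch to Day (4.8 → 5.7). Not NE.
(Dawn, Night): Species 1 can switch to Day (1 → 4). Not NE.
(Day, Dawn): Species 1 can switch to Dawn (0.6 → 1.5). Not NE.
(Day, Day): Species 2 can switch to Dusk (0.2 → 1.9). Not NE.
(Day, Dusk): Species 1 gets 5.7, best alternative 4.8; Species 2 gets 1.9, best alternative 0.9. No profitable deviation — NE.
(Day, Night): Species 2 can switch to Dusk (0.9 → 1.9). Not NE.
(Dusk, Dawn): Species 1 can switch to Dawn (1.3 → 1.5). Not NE.
(Dusk, Day): Species 1 can switch to Dawn (0 → 3.8). Not NE.
(The remaining 6 profiles each have a profitable deviation by the same check.)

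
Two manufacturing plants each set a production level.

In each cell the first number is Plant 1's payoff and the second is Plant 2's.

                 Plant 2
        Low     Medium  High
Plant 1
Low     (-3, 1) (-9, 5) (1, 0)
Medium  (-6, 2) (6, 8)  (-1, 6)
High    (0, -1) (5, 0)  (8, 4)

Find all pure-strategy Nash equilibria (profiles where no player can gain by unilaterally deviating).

(Low, Low): Plant 1 can switch to High (-3 → 0). Not NE.
(Low, Medium): Plant 1 can switch to Medium (-9 → 6). Not NE.
(Low, High): Plant 1 can switch to High (1 → 8). Not NE.
(Medium, Low): Plant 1 can switch to Low (-6 → -3). Not NE.
(Medium, Medium): Plant 1 gets 6, best alternative 5; Plant 2 gets 8, best alternative 6. No profitable deviation — NE.
(Medium, High): Plant 1 can switch to Low (-1 → 1). Not NE.
(High, Low): Plant 2 can switch to Medium (-1 → 0). Not NE.
(High, Medium): Plant 1 can switch to Medium (5 → 6). Not NE.
(High, High): Plant 1 gets 8, best alternative 1; Plant 2 gets 4, best alternative 0. No profitable deviation — NE.

The pure Nash equilibria are (Medium, Medium); (High, High).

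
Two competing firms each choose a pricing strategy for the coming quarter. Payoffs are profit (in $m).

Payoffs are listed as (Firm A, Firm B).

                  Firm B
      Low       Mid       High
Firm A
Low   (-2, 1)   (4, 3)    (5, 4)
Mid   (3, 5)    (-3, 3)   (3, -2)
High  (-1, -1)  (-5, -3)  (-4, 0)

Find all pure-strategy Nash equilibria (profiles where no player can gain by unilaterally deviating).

The pure Nash equilibria are (Low, High) and (Mid, Low).

For each strategy profile, look for a profitable unilateral deviation.
(Low, Low): Firm A can switch to Mid (-2 → 3). Not NE.
(Low, Mid): Firm B can switch to High (3 → 4). Not NE.
(Low, High): Firm A gets 5, best alternative 3; Firm B gets 4, best alternative 3. No profitable deviation — NE.
(Mid, Low): Firm A gets 3, best alternative -1; Firm B gets 5, best alternative 3. No profitable deviation — NE.
(Mid, Mid): Firm A can switch to Low (-3 → 4). Not NE.
(Mid, High): Firm A can switch to Low (3 → 5). Not NE.
(High, Low): Firm A can switch to Mid (-1 → 3). Not NE.
(High, Mid): Firm A can switch to Low (-5 → 4). Not NE.
(High, High): Firm A can switch to Low (-4 → 5). Not NE.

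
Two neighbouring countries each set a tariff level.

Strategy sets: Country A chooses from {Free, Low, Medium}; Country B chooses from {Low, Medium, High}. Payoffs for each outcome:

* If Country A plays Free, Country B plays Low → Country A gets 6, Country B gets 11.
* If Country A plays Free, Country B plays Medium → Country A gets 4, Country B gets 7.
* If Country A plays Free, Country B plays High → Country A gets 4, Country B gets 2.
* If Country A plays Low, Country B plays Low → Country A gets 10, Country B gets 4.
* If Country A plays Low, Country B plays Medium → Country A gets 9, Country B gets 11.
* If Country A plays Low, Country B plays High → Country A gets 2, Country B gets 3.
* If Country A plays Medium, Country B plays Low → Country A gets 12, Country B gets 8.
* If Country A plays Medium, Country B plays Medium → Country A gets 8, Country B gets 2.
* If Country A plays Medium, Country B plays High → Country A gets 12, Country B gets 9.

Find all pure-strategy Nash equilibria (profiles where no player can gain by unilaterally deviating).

The pure Nash equilibria are (Low, Medium), (Medium, High).

For each player, find the best response to each opponent profile; mutual best responses are the pure NE.
Country A against Low: payoffs 6, 10, 12 → best response Medium.
Country A against Medium: payoffs 4, 9, 8 → best response Low.
Country A against High: payoffs 4, 2, 12 → best response Medium.
Country B against Free: payoffs 11, 7, 2 → best response Low.
Country B against Low: payoffs 4, 11, 3 → best response Medium.
Country B against Medium: payoffs 8, 2, 9 → best response High.
Mutual best responses: (Low, Medium); (Medium, High).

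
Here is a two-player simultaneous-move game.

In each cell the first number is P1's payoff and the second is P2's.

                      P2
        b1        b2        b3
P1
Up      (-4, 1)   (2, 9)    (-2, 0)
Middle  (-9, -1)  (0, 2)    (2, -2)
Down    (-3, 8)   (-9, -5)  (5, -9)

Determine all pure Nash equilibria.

(Up, b2) and (Down, b1)

Mark each player's best response to every combination of opponents' strategies; a profile where every player is best-responding is a pure Nash equilibrium.
P1 against b1: payoffs -4, -9, -3 → best response Down.
P1 against b2: payoffs 2, 0, -9 → best response Up.
P1 against b3: payoffs -2, 2, 5 → best response Down.
P2 against Up: payoffs 1, 9, 0 → best response b2.
P2 against Middle: payoffs -1, 2, -2 → best response b2.
P2 against Down: payoffs 8, -5, -9 → best response b1.
Mutual best responses: (Up, b2); (Down, b1).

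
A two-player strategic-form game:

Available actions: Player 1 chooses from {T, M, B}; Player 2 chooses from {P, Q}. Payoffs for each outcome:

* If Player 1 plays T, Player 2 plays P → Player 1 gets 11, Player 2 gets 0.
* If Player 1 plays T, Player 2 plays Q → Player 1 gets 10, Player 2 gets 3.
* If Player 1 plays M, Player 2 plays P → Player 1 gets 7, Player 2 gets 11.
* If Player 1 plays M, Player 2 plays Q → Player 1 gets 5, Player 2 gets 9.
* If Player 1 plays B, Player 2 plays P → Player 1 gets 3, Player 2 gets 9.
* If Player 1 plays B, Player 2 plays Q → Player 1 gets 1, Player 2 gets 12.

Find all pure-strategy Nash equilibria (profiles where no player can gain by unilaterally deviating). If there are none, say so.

The unique pure-strategy Nash equilibrium is (T, Q).

For each player, find the best response to each opponent profile; mutual best responses are the pure NE.
Player 1 against P: payoffs 11, 7, 3 → best response T.
Player 1 against Q: payoffs 10, 5, 1 → best response T.
Player 2 against T: payoffs 0, 3 → best response Q.
Player 2 against M: payoffs 11, 9 → best response P.
Player 2 against B: payoffs 9, 12 → best response Q.
Mutual best responses: (T, Q).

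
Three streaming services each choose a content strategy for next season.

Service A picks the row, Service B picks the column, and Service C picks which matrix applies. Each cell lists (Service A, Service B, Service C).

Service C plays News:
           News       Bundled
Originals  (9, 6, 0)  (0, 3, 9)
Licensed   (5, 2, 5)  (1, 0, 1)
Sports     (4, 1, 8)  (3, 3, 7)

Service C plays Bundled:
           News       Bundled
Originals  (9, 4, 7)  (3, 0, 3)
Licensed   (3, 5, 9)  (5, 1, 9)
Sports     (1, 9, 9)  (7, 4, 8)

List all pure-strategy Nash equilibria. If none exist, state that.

Service A against (News, News): payoffs 9, 5, 4 → best response Originals.
Service A against (News, Bundled): payoffs 9, 3, 1 → best response Originals.
Service A against (Bundled, News): payoffs 0, 1, 3 → best response Sports.
Service A against (Bundled, Bundled): payoffs 3, 5, 7 → best response Sports.
Service B against (Originals, News): payoffs 6, 3 → best response News.
Service B against (Originals, Bundled): payoffs 4, 0 → best response News.
Service B against (Licensed, News): payoffs 2, 0 → best response News.
Service B against (Licensed, Bundled): payoffs 5, 1 → best response News.
Service B against (Sports, News): payoffs 1, 3 → best response Bundled.
Service B against (Sports, Bundled): payoffs 9, 4 → best response News.
Service C against (Originals, News): payoffs 0, 7 → best response Bundled.
Service C against (Originals, Bundled): payoffs 9, 3 → best response News.
Service C against (Licensed, News): payoffs 5, 9 → best response Bundled.
Service C against (Licensed, Bundled): payoffs 1, 9 → best response Bundled.
Service C against (Sports, News): payoffs 8, 9 → best response Bundled.
Service C against (Sports, Bundled): payoffs 7, 8 → best response Bundled.
Mutual best responses: (Originals, News, Bundled).

(Originals, News, Bundled)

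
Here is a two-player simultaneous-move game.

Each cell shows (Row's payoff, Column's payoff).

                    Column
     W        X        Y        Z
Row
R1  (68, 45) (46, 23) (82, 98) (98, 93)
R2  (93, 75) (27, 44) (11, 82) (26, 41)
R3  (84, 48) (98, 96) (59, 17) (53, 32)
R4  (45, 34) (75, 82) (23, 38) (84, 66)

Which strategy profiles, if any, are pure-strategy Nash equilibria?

Row against W: payoffs 68, 93, 84, 45 → best response R2.
Row against X: payoffs 46, 27, 98, 75 → best response R3.
Row against Y: payoffs 82, 11, 59, 23 → best response R1.
Row against Z: payoffs 98, 26, 53, 84 → best response R1.
Column against R1: payoffs 45, 23, 98, 93 → best response Y.
Column against R2: payoffs 75, 44, 82, 41 → best response Y.
Column against R3: payoffs 48, 96, 17, 32 → best response X.
Column against R4: payoffs 34, 82, 38, 66 → best response X.
Mutual best responses: (R1, Y); (R3, X).

Pure-strategy Nash equilibria: (R1, Y); (R3, X)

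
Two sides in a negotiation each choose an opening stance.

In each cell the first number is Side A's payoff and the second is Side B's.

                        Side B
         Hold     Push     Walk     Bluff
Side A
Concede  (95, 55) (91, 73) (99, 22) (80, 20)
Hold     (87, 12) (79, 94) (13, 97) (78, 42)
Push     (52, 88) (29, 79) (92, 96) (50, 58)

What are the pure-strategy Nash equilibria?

Pure NE: (Concede, Push)

For each player, find the best response to each opponent profile; mutual best responses are the pure NE.
Side A against Hold: payoffs 95, 87, 52 → best response Concede.
Side A against Push: payoffs 91, 79, 29 → best response Concede.
Side A against Walk: payoffs 99, 13, 92 → best response Concede.
Side A against Bluff: payoffs 80, 78, 50 → best response Concede.
Side B against Concede: payoffs 55, 73, 22, 20 → best response Push.
Side B against Hold: payoffs 12, 94, 97, 42 → best response Walk.
Side B against Push: payoffs 88, 79, 96, 58 → best response Walk.
Mutual best responses: (Concede, Push).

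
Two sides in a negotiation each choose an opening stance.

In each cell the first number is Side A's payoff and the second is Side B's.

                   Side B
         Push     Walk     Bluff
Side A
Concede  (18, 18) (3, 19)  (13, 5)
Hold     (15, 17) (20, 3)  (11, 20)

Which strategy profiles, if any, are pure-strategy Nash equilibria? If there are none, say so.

There is no pure-strategy Nash equilibrium.

Check each profile: it is a Nash equilibrium iff no player can strictly gain by switching unilaterally.
(Concede, Push): Side B can switch to Walk (18 → 19). Not NE.
(Concede, Walk): Side A can switch to Hold (3 → 20). Not NE.
(Concede, Bluff): Side B can switch to Push (5 → 18). Not NE.
(Hold, Push): Side A can switch to Concede (15 → 18). Not NE.
(Hold, Walk): Side B can switch to Push (3 → 17). Not NE.
(Hold, Bluff): Side A can switch to Concede (11 → 13). Not NE.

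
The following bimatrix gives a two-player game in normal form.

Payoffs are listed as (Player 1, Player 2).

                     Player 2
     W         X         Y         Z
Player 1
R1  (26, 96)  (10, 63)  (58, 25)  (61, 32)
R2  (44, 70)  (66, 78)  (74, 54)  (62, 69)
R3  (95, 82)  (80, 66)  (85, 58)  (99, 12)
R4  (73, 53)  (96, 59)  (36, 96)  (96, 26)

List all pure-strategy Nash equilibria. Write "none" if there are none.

Pure NE: (R3, W)

Player 1 against W: payoffs 26, 44, 95, 73 → best response R3.
Player 1 against X: payoffs 10, 66, 80, 96 → best response R4.
Player 1 against Y: payoffs 58, 74, 85, 36 → best response R3.
Player 1 against Z: payoffs 61, 62, 99, 96 → best response R3.
Player 2 against R1: payoffs 96, 63, 25, 32 → best response W.
Player 2 against R2: payoffs 70, 78, 54, 69 → best response X.
Player 2 against R3: payoffs 82, 66, 58, 12 → best response W.
Player 2 against R4: payoffs 53, 59, 96, 26 → best response Y.
Mutual best responses: (R3, W).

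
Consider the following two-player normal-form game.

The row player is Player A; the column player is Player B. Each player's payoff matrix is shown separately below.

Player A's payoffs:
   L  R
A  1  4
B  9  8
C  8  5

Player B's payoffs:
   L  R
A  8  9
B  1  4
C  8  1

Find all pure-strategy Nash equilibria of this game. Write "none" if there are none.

Player A against L: payoffs 1, 9, 8 → best response B.
Player A against R: payoffs 4, 8, 5 → best response B.
Player B against A: payoffs 8, 9 → best response R.
Player B against B: payoffs 1, 4 → best response R.
Player B against C: payoffs 8, 1 → best response L.
Mutual best responses: (B, R).

The unique pure-strategy Nash equilibrium is (B, R).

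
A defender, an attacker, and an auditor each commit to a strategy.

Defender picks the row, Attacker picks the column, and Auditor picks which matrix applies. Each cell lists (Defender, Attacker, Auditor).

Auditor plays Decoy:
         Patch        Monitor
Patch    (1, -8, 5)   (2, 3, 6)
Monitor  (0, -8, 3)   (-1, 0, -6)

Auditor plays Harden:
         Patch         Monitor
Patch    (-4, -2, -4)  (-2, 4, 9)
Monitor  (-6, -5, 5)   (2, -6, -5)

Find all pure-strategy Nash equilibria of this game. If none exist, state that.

(Patch, Patch, Decoy): Attacker can switch to Monitor (-8 → 3). Not NE.
(Patch, Patch, Harden): Attacker can switch to Monitor (-2 → 4). Not NE.
(Patch, Monitor, Decoy): Auditor can switch to Harden (6 → 9). Not NE.
(Patch, Monitor, Harden): Defender can switch to Monitor (-2 → 2). Not NE.
(Monitor, Patch, Decoy): Defender can switch to Patch (0 → 1). Not NE.
(Monitor, Patch, Harden): Defender can switch to Patch (-6 → -4). Not NE.
(Monitor, Monitor, Decoy): Defender can switch to Patch (-1 → 2). Not NE.
(Monitor, Monitor, Harden): Attacker can switch to Patch (-6 → -5). Not NE.

There is no pure-strategy Nash equilibrium.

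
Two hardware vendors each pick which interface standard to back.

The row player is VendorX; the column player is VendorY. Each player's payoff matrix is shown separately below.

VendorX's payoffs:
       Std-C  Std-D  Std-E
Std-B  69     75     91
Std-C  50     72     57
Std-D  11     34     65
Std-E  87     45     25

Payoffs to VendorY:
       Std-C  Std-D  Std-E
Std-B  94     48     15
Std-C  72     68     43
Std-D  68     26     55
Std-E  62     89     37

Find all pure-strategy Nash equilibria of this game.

There is no pure-strategy Nash equilibrium.

(Std-B, Std-C): VendorX can switch to Std-E (69 → 87). Not NE.
(Std-B, Std-D): VendorY can switch to Std-C (48 → 94). Not NE.
(Std-B, Std-E): VendorY can switch to Std-C (15 → 94). Not NE.
(Std-C, Std-C): VendorX can switch to Std-B (50 → 69). Not NE.
(Std-C, Std-D): VendorX can switch to Std-B (72 → 75). Not NE.
(Std-C, Std-E): VendorX can switch to Std-B (57 → 91). Not NE.
(The remaining 6 profiles each have a profitable deviation by the same check.)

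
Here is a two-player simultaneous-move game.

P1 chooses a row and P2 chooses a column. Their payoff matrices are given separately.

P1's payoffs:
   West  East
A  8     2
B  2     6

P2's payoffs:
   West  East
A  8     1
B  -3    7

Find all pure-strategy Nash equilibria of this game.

P1 against West: payoffs 8, 2 → best response A.
P1 against East: payoffs 2, 6 → best response B.
P2 against A: payoffs 8, 1 → best response West.
P2 against B: payoffs -3, 7 → best response East.
Mutual best responses: (A, West); (B, East).

Pure-strategy Nash equilibria: (A, West), (B, East)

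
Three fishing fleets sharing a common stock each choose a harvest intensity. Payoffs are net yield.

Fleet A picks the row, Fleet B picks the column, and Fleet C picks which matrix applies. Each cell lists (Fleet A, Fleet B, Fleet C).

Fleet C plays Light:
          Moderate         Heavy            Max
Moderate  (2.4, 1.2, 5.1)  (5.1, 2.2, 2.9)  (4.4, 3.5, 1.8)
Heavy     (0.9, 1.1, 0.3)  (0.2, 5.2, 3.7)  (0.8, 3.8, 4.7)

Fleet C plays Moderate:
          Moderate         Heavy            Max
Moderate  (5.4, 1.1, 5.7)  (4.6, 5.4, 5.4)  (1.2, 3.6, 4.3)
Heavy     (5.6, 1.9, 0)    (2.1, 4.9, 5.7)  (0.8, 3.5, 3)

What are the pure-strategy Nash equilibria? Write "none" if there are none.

The unique pure-strategy Nash equilibrium is (Moderate, Heavy, Moderate).

For each player, find the best response to each opponent profile; mutual best responses are the pure NE.
Fleet A against (Moderate, Light): payoffs 2.4, 0.9 → best response Moderate.
Fleet A against (Moderate, Moderate): payoffs 5.4, 5.6 → best response Heavy.
Fleet A against (Heavy, Light): payoffs 5.1, 0.2 → best response Moderate.
Fleet A against (Heavy, Moderate): payoffs 4.6, 2.1 → best response Moderate.
Fleet A against (Max, Light): payoffs 4.4, 0.8 → best response Moderate.
Fleet A against (Max, Moderate): payoffs 1.2, 0.8 → best response Moderate.
Fleet B against (Moderate, Light): payoffs 1.2, 2.2, 3.5 → best response Max.
Fleet B against (Moderate, Moderate): payoffs 1.1, 5.4, 3.6 → best response Heavy.
Fleet B against (Heavy, Light): payoffs 1.1, 5.2, 3.8 → best response Heavy.
Fleet B against (Heavy, Moderate): payoffs 1.9, 4.9, 3.5 → best response Heavy.
Fleet C against (Moderate, Moderate): payoffs 5.1, 5.7 → best response Moderate.
Fleet C against (Moderate, Heavy): payoffs 2.9, 5.4 → best response Moderate.
Fleet C against (Moderate, Max): payoffs 1.8, 4.3 → best response Moderate.
Fleet C against (Heavy, Moderate): payoffs 0.3, 0 → best response Light.
Fleet C against (Heavy, Heavy): payoffs 3.7, 5.7 → best response Moderate.
Fleet C against (Heavy, Max): payoffs 4.7, 3 → best response Light.
Mutual best responses: (Moderate, Heavy, Moderate).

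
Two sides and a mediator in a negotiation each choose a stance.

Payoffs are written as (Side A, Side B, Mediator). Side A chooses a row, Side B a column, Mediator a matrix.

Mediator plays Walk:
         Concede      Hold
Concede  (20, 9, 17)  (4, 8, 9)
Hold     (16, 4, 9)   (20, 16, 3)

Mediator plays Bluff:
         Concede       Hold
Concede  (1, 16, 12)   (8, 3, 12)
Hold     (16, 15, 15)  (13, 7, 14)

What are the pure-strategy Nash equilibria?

(Concede, Concede, Walk): Side A gets 20, best alternative 16; Side B gets 9, best alternative 8; Mediator gets 17, best alternative 12. No profitable deviation — NE.
(Concede, Concede, Bluff): Side A can switch to Hold (1 → 16). Not NE.
(Concede, Hold, Walk): Side A can switch to Hold (4 → 20). Not NE.
(Concede, Hold, Bluff): Side A can switch to Hold (8 → 13). Not NE.
(Hold, Concede, Walk): Side A can switch to Concede (16 → 20). Not NE.
(Hold, Concede, Bluff): Side A gets 16, best alternative 1; Side B gets 15, best alternative 7; Mediator gets 15, best alternative 9. No profitable deviation — NE.
(Hold, Hold, Walk): Mediator can switch to Bluff (3 → 14). Not NE.
(Hold, Hold, Bluff): Side B can switch to Concede (7 → 15). Not NE.

Pure-strategy Nash equilibria: (Concede, Concede, Walk) and (Hold, Concede, Bluff)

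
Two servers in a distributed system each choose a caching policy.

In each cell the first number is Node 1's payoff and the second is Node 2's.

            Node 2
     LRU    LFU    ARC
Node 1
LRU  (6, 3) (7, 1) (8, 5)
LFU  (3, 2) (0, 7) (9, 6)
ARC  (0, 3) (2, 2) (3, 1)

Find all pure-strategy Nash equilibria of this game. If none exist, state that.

This game has no pure Nash equilibrium.

Node 1 against LRU: payoffs 6, 3, 0 → best response LRU.
Node 1 against LFU: payoffs 7, 0, 2 → best response LRU.
Node 1 against ARC: payoffs 8, 9, 3 → best response LFU.
Node 2 against LRU: payoffs 3, 1, 5 → best response ARC.
Node 2 against LFU: payoffs 2, 7, 6 → best response LFU.
Node 2 against ARC: payoffs 3, 2, 1 → best response LRU.
No profile is a mutual best response for all players.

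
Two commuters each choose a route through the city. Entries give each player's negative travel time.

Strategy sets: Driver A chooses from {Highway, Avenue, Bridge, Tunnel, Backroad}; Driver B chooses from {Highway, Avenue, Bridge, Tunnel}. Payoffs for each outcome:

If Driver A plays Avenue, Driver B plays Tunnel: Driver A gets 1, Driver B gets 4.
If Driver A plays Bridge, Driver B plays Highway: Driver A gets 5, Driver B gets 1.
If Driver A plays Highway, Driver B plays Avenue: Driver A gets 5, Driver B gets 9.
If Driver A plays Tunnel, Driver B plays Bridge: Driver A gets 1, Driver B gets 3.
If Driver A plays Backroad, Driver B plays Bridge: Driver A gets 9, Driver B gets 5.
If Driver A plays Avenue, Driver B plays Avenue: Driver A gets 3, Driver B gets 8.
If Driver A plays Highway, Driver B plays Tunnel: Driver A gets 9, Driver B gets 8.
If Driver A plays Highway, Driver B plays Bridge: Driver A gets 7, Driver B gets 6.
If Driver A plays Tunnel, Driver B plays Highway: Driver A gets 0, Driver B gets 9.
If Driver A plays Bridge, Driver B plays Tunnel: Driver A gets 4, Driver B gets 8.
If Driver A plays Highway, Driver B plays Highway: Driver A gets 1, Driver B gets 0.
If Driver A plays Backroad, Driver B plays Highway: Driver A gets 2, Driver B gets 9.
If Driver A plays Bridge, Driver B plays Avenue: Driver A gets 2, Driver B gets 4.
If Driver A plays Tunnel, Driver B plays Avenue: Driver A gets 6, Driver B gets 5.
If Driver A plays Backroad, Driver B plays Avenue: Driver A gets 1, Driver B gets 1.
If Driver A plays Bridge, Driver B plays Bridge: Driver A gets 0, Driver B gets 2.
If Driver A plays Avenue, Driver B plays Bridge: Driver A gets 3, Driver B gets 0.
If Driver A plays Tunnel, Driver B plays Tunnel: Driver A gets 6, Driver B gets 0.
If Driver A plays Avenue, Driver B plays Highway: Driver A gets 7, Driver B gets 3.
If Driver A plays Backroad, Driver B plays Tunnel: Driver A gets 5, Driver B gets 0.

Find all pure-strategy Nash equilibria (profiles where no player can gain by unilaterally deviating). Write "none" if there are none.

(Highway, Highway): Driver A can switch to Avenue (1 → 7). Not NE.
(Highway, Avenue): Driver A can switch to Tunnel (5 → 6). Not NE.
(Highway, Bridge): Driver A can switch to Backroad (7 → 9). Not NE.
(Highway, Tunnel): Driver B can switch to Avenue (8 → 9). Not NE.
(Avenue, Highway): Driver B can switch to Avenue (3 → 8). Not NE.
(Avenue, Avenue): Driver A can switch to Highway (3 → 5). Not NE.
(Avenue, Bridge): Driver A can switch to Highway (3 → 7). Not NE.
(Avenue, Tunnel): Driver A can switch to Highway (1 → 9). Not NE.
(The remaining 12 profiles each have a profitable deviation by the same check.)

No pure-strategy Nash equilibrium.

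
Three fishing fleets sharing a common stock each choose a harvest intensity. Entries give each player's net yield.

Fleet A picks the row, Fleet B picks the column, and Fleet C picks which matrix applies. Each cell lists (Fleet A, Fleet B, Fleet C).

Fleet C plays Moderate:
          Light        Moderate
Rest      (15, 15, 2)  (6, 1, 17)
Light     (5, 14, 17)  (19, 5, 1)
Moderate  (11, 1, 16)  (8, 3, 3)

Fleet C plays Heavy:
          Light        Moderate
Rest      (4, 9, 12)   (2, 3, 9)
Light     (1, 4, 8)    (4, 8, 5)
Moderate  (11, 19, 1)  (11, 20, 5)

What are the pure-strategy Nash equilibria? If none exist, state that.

(Moderate, Moderate, Heavy)

Fleet A against (Light, Moderate): payoffs 15, 5, 11 → best response Rest.
Fleet A against (Light, Heavy): payoffs 4, 1, 11 → best response Moderate.
Fleet A against (Moderate, Moderate): payoffs 6, 19, 8 → best response Light.
Fleet A against (Moderate, Heavy): payoffs 2, 4, 11 → best response Moderate.
Fleet B against (Rest, Moderate): payoffs 15, 1 → best response Light.
Fleet B against (Rest, Heavy): payoffs 9, 3 → best response Light.
Fleet B against (Light, Moderate): payoffs 14, 5 → best response Light.
Fleet B against (Light, Heavy): payoffs 4, 8 → best response Moderate.
Fleet B against (Moderate, Moderate): payoffs 1, 3 → best response Moderate.
Fleet B against (Moderate, Heavy): payoffs 19, 20 → best response Moderate.
Fleet C against (Rest, Light): payoffs 2, 12 → best response Heavy.
Fleet C against (Rest, Moderate): payoffs 17, 9 → best response Moderate.
Fleet C against (Light, Light): payoffs 17, 8 → best response Moderate.
Fleet C against (Light, Moderate): payoffs 1, 5 → best response Heavy.
Fleet C against (Moderate, Light): payoffs 16, 1 → best response Moderate.
Fleet C against (Moderate, Moderate): payoffs 3, 5 → best response Heavy.
Mutual best responses: (Moderate, Moderate, Heavy).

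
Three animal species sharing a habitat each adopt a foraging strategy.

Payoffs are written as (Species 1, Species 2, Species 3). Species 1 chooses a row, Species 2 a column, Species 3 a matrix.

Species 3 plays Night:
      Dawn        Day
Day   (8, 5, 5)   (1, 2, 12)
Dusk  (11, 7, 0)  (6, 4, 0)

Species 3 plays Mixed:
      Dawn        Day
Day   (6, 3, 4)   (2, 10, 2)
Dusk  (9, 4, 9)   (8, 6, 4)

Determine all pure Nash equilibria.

(Dusk, Day, Mixed)

For each strategy profile, look for a profitable unilateral deviation.
(Day, Dawn, Night): Species 1 can switch to Dusk (8 → 11). Not NE.
(Day, Dawn, Mixed): Species 1 can switch to Dusk (6 → 9). Not NE.
(Day, Day, Night): Species 1 can switch to Dusk (1 → 6). Not NE.
(Day, Day, Mixed): Species 1 can switch to Dusk (2 → 8). Not NE.
(Dusk, Dawn, Night): Species 3 can switch to Mixed (0 → 9). Not NE.
(Dusk, Dawn, Mixed): Species 2 can switch to Day (4 → 6). Not NE.
(Dusk, Day, Night): Species 2 can switch to Dawn (4 → 7). Not NE.
(Dusk, Day, Mixed): Species 1 gets 8, best alternative 2; Species 2 gets 6, best alternative 4; Species 3 gets 4, best alternative 0. No profitable deviation — NE.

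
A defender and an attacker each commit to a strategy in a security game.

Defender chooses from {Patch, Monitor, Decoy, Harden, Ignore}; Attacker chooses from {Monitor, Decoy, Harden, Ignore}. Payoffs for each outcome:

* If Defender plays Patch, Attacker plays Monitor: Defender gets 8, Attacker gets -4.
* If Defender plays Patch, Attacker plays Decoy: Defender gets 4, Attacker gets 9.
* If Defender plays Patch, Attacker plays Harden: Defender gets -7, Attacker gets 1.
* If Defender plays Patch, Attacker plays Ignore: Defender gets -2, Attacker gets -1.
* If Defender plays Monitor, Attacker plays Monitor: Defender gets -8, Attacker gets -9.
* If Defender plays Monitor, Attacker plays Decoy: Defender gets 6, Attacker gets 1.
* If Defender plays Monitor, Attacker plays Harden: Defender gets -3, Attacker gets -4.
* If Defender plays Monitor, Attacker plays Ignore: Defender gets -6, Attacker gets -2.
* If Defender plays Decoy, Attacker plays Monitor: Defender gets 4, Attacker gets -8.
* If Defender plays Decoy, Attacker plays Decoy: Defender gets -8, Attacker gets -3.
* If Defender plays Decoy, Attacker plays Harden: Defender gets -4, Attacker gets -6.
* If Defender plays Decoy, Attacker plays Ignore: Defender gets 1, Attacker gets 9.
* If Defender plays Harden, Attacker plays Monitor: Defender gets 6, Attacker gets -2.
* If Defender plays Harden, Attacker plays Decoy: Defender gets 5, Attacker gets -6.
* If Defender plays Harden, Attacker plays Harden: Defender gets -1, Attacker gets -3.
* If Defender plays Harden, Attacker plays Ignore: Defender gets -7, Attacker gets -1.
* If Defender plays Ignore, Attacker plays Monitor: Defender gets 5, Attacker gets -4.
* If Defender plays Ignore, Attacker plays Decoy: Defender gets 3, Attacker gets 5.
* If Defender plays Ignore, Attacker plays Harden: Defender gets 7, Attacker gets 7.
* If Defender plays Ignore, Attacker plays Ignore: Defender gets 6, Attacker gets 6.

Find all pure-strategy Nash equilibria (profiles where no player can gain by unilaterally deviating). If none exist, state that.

The pure Nash equilibria are (Monitor, Decoy); (Ignore, Harden).

Defender against Monitor: payoffs 8, -8, 4, 6, 5 → best response Patch.
Defender against Decoy: payoffs 4, 6, -8, 5, 3 → best response Monitor.
Defender against Harden: payoffs -7, -3, -4, -1, 7 → best response Ignore.
Defender against Ignore: payoffs -2, -6, 1, -7, 6 → best response Ignore.
Attacker against Patch: payoffs -4, 9, 1, -1 → best response Decoy.
Attacker against Monitor: payoffs -9, 1, -4, -2 → best response Decoy.
Attacker against Decoy: payoffs -8, -3, -6, 9 → best response Ignore.
Attacker against Harden: payoffs -2, -6, -3, -1 → best response Ignore.
Attacker against Ignore: payoffs -4, 5, 7, 6 → best response Harden.
Mutual best responses: (Monitor, Decoy); (Ignore, Harden).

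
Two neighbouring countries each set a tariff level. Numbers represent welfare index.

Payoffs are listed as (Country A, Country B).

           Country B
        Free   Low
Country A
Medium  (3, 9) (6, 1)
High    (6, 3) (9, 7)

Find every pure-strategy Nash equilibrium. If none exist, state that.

(Medium, Free): Country A can switch to High (3 → 6). Not NE.
(Medium, Low): Country A can switch to High (6 → 9). Not NE.
(High, Free): Country B can switch to Low (3 → 7). Not NE.
(High, Low): Country A gets 9, best alternative 6; Country B gets 7, best alternative 3. No profitable deviation — NE.

(High, Low)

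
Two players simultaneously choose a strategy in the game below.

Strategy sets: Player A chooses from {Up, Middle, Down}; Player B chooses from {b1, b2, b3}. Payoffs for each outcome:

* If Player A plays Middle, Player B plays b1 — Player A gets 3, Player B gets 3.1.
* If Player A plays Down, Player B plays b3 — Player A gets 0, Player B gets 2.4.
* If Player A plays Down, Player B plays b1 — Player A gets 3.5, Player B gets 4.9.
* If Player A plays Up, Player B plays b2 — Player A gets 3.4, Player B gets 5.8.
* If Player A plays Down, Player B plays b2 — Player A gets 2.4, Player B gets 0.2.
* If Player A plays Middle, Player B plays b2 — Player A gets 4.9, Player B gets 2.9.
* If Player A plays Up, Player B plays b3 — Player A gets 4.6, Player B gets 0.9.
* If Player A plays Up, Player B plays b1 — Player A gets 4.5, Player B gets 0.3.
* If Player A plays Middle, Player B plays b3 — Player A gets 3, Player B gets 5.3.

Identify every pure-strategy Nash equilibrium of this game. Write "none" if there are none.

No pure-strategy Nash equilibrium.

(Up, b1): Player B can switch to b2 (0.3 → 5.8). Not NE.
(Up, b2): Player A can switch to Middle (3.4 → 4.9). Not NE.
(Up, b3): Player B can switch to b2 (0.9 → 5.8). Not NE.
(Middle, b1): Player A can switch to Up (3 → 4.5). Not NE.
(Middle, b2): Player B can switch to b1 (2.9 → 3.1). Not NE.
(Middle, b3): Player A can switch to Up (3 → 4.6). Not NE.
(The remaining 3 profiles each have a profitable deviation by the same check.)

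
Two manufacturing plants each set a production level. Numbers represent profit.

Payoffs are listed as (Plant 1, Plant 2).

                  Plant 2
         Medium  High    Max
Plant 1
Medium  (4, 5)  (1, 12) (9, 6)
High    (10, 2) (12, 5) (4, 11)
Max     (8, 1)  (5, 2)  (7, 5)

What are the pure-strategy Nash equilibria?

none

(Medium, Medium): Plant 1 can switch to High (4 → 10). Not NE.
(Medium, High): Plant 1 can switch to High (1 → 12). Not NE.
(Medium, Max): Plant 2 can switch to High (6 → 12). Not NE.
(High, Medium): Plant 2 can switch to High (2 → 5). Not NE.
(High, High): Plant 2 can switch to Max (5 → 11). Not NE.
(High, Max): Plant 1 can switch to Medium (4 → 9). Not NE.
(Max, Medium): Plant 1 can switch to High (8 → 10). Not NE.
(Max, High): Plant 1 can switch to High (5 → 12). Not NE.
(Max, Max): Plant 1 can switch to Medium (7 → 9). Not NE.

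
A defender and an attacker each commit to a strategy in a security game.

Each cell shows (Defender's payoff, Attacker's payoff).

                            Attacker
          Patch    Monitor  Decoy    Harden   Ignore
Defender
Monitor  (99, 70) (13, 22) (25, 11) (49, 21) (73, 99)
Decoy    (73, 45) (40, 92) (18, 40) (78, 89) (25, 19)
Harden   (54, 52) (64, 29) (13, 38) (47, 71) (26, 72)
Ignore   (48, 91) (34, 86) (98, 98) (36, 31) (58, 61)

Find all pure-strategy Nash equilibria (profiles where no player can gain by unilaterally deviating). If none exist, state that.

For each strategy profile, look for a profitable unilateral deviation.
(Monitor, Patch): Attacker can switch to Ignore (70 → 99). Not NE.
(Monitor, Monitor): Defender can switch to Decoy (13 → 40). Not NE.
(Monitor, Decoy): Defender can switch to Ignore (25 → 98). Not NE.
(Monitor, Harden): Defender can switch to Decoy (49 → 78). Not NE.
(Monitor, Ignore): Defender gets 73, best alternative 58; Attacker gets 99, best alternative 70. No profitable deviation — NE.
(Decoy, Patch): Defender can switch to Monitor (73 → 99). Not NE.
(Decoy, Monitor): Defender can switch to Harden (40 → 64). Not NE.
(Decoy, Decoy): Defender can switch to Monitor (18 → 25). Not NE.
(Decoy, Harden): Attacker can switch to Monitor (89 → 92). Not NE.
(Ignore, Decoy): Defender gets 98, best alternative 25; Attacker gets 98, best alternative 91. No profitable deviation — NE.
(The remaining 10 profiles each have a profitable deviation by the same check.)

The pure Nash equilibria are (Monitor, Ignore); (Ignore, Decoy).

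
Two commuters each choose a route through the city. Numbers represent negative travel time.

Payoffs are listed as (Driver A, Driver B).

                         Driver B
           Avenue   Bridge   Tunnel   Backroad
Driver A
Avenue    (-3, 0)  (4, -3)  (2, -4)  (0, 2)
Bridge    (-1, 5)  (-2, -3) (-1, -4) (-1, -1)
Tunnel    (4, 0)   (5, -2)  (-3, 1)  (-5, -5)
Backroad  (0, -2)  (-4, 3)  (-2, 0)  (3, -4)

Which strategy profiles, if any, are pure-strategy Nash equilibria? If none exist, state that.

none

Mark each player's best response to every combination of opponents' strategies; a profile where every player is best-responding is a pure Nash equilibrium.
Driver A against Avenue: payoffs -3, -1, 4, 0 → best response Tunnel.
Driver A against Bridge: payoffs 4, -2, 5, -4 → best response Tunnel.
Driver A against Tunnel: payoffs 2, -1, -3, -2 → best response Avenue.
Driver A against Backroad: payoffs 0, -1, -5, 3 → best response Backroad.
Driver B against Avenue: payoffs 0, -3, -4, 2 → best response Backroad.
Driver B against Bridge: payoffs 5, -3, -4, -1 → best response Avenue.
Driver B against Tunnel: payoffs 0, -2, 1, -5 → best response Tunnel.
Driver B against Backroad: payoffs -2, 3, 0, -4 → best response Bridge.
No profile is a mutual best response for all players.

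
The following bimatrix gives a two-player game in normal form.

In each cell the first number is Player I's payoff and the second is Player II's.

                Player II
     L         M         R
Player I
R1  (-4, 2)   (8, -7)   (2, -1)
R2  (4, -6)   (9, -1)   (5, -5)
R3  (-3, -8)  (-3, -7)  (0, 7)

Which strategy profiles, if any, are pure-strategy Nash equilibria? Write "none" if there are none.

(R1, L): Player I can switch to R2 (-4 → 4). Not NE.
(R1, M): Player I can switch to R2 (8 → 9). Not NE.
(R1, R): Player I can switch to R2 (2 → 5). Not NE.
(R2, L): Player II can switch to M (-6 → -1). Not NE.
(R2, M): Player I gets 9, best alternative 8; Player II gets -1, best alternative -5. No profitable deviation — NE.
(R2, R): Player II can switch to M (-5 → -1). Not NE.
(R3, L): Player I can switch to R2 (-3 → 4). Not NE.
(R3, M): Player I can switch to R1 (-3 → 8). Not NE.
(R3, R): Player I can switch to R1 (0 → 2). Not NE.

(R2, M)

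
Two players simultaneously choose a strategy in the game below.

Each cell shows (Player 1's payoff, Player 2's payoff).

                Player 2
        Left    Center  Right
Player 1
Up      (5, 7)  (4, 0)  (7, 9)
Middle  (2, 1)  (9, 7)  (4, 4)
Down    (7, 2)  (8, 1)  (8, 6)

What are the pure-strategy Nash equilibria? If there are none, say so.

Check each profile: it is a Nash equilibrium iff no player can strictly gain by switching unilaterally.
(Up, Left): Player 1 can switch to Down (5 → 7). Not NE.
(Up, Center): Player 1 can switch to Middle (4 → 9). Not NE.
(Up, Right): Player 1 can switch to Down (7 → 8). Not NE.
(Middle, Left): Player 1 can switch to Up (2 → 5). Not NE.
(Middle, Center): Player 1 gets 9, best alternative 8; Player 2 gets 7, best alternative 4. No profitable deviation — NE.
(Middle, Right): Player 1 can switch to Up (4 → 7). Not NE.
(Down, Left): Player 2 can switch to Right (2 → 6). Not NE.
(Down, Right): Player 1 gets 8, best alternative 7; Player 2 gets 6, best alternative 2. No profitable deviation — NE.
(The remaining 1 profile has a profitable deviation by the same check.)

Pure-strategy Nash equilibria: (Middle, Center), (Down, Right)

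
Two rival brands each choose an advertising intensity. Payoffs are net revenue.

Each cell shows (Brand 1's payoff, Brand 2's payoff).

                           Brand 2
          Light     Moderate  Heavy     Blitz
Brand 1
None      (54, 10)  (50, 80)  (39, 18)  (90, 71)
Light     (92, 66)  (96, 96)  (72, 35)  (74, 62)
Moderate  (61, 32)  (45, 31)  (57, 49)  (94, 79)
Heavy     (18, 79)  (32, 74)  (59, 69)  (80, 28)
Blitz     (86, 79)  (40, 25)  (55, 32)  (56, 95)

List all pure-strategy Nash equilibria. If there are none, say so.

(None, Light): Brand 1 can switch to Light (54 → 92). Not NE.
(None, Moderate): Brand 1 can switch to Light (50 → 96). Not NE.
(None, Heavy): Brand 1 can switch to Light (39 → 72). Not NE.
(None, Blitz): Brand 1 can switch to Moderate (90 → 94). Not NE.
(Light, Light): Brand 2 can switch to Moderate (66 → 96). Not NE.
(Light, Moderate): Brand 1 gets 96, best alternative 50; Brand 2 gets 96, best alternative 66. No profitable deviation — NE.
(Light, Heavy): Brand 2 can switch to Light (35 → 66). Not NE.
(Light, Blitz): Brand 1 can switch to None (74 → 90). Not NE.
(Moderate, Light): Brand 1 can switch to Light (61 → 92). Not NE.
(Moderate, Blitz): Brand 1 gets 94, best alternative 90; Brand 2 gets 79, best alternative 49. No profitable deviation — NE.
(The remaining 10 profiles each have a profitable deviation by the same check.)

(Light, Moderate), (Moderate, Blitz)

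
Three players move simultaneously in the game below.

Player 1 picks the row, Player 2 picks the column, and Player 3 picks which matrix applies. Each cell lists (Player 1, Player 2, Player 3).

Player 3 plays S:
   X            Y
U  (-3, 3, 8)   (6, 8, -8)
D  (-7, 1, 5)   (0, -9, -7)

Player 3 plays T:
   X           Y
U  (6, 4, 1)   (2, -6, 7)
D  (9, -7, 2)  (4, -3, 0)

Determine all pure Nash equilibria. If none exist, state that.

Mark each player's best response to every combination of opponents' strategies; a profile where every player is best-responding is a pure Nash equilibrium.
Player 1 against (X, S): payoffs -3, -7 → best response U.
Player 1 against (X, T): payoffs 6, 9 → best response D.
Player 1 against (Y, S): payoffs 6, 0 → best response U.
Player 1 against (Y, T): payoffs 2, 4 → best response D.
Player 2 against (U, S): payoffs 3, 8 → best response Y.
Player 2 against (U, T): payoffs 4, -6 → best response X.
Player 2 against (D, S): payoffs 1, -9 → best response X.
Player 2 against (D, T): payoffs -7, -3 → best response Y.
Player 3 against (U, X): payoffs 8, 1 → best response S.
Player 3 against (U, Y): payoffs -8, 7 → best response T.
Player 3 against (D, X): payoffs 5, 2 → best response S.
Player 3 against (D, Y): payoffs -7, 0 → best response T.
Mutual best responses: (D, Y, T).

The unique pure-strategy Nash equilibrium is (D, Y, T).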